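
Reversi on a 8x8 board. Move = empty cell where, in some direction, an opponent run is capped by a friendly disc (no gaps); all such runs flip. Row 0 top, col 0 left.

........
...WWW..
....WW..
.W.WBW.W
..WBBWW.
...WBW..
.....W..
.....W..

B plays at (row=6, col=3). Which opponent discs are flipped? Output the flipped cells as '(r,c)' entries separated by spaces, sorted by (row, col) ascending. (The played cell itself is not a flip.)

Answer: (5,3)

Derivation:
Dir NW: first cell '.' (not opp) -> no flip
Dir N: opp run (5,3) capped by B -> flip
Dir NE: first cell 'B' (not opp) -> no flip
Dir W: first cell '.' (not opp) -> no flip
Dir E: first cell '.' (not opp) -> no flip
Dir SW: first cell '.' (not opp) -> no flip
Dir S: first cell '.' (not opp) -> no flip
Dir SE: first cell '.' (not opp) -> no flip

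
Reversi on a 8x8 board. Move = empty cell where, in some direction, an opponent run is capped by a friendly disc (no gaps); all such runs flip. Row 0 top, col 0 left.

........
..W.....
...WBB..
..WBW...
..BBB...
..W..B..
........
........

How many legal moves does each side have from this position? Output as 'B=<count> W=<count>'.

Answer: B=7 W=5

Derivation:
-- B to move --
(0,1): no bracket -> illegal
(0,2): no bracket -> illegal
(0,3): no bracket -> illegal
(1,1): no bracket -> illegal
(1,3): flips 1 -> legal
(1,4): no bracket -> illegal
(2,1): flips 1 -> legal
(2,2): flips 2 -> legal
(3,1): flips 1 -> legal
(3,5): flips 1 -> legal
(4,1): no bracket -> illegal
(4,5): no bracket -> illegal
(5,1): no bracket -> illegal
(5,3): no bracket -> illegal
(6,1): flips 1 -> legal
(6,2): flips 1 -> legal
(6,3): no bracket -> illegal
B mobility = 7
-- W to move --
(1,3): no bracket -> illegal
(1,4): flips 1 -> legal
(1,5): no bracket -> illegal
(1,6): flips 1 -> legal
(2,2): no bracket -> illegal
(2,6): flips 2 -> legal
(3,1): no bracket -> illegal
(3,5): no bracket -> illegal
(3,6): no bracket -> illegal
(4,1): no bracket -> illegal
(4,5): no bracket -> illegal
(4,6): no bracket -> illegal
(5,1): no bracket -> illegal
(5,3): flips 2 -> legal
(5,4): flips 2 -> legal
(5,6): no bracket -> illegal
(6,4): no bracket -> illegal
(6,5): no bracket -> illegal
(6,6): no bracket -> illegal
W mobility = 5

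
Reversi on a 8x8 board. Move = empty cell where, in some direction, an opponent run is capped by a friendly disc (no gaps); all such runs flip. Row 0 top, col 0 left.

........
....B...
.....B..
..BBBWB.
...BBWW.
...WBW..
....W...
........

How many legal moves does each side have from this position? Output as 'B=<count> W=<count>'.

-- B to move --
(2,4): no bracket -> illegal
(2,6): flips 1 -> legal
(3,7): no bracket -> illegal
(4,2): no bracket -> illegal
(4,7): flips 2 -> legal
(5,2): flips 1 -> legal
(5,6): flips 3 -> legal
(5,7): no bracket -> illegal
(6,2): flips 1 -> legal
(6,3): flips 1 -> legal
(6,5): flips 3 -> legal
(6,6): flips 1 -> legal
(7,3): no bracket -> illegal
(7,4): flips 1 -> legal
(7,5): no bracket -> illegal
B mobility = 9
-- W to move --
(0,3): no bracket -> illegal
(0,4): no bracket -> illegal
(0,5): no bracket -> illegal
(1,3): no bracket -> illegal
(1,5): flips 1 -> legal
(1,6): no bracket -> illegal
(2,1): no bracket -> illegal
(2,2): flips 2 -> legal
(2,3): flips 3 -> legal
(2,4): flips 3 -> legal
(2,6): flips 1 -> legal
(2,7): flips 1 -> legal
(3,1): flips 3 -> legal
(3,7): flips 1 -> legal
(4,1): no bracket -> illegal
(4,2): flips 2 -> legal
(4,7): no bracket -> illegal
(5,2): no bracket -> illegal
(6,3): flips 1 -> legal
(6,5): no bracket -> illegal
W mobility = 10

Answer: B=9 W=10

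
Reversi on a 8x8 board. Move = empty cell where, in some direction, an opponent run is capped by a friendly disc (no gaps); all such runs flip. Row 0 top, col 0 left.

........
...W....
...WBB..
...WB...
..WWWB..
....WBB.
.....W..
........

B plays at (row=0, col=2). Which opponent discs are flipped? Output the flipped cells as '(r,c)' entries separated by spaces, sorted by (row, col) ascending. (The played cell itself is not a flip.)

Answer: (1,3)

Derivation:
Dir NW: edge -> no flip
Dir N: edge -> no flip
Dir NE: edge -> no flip
Dir W: first cell '.' (not opp) -> no flip
Dir E: first cell '.' (not opp) -> no flip
Dir SW: first cell '.' (not opp) -> no flip
Dir S: first cell '.' (not opp) -> no flip
Dir SE: opp run (1,3) capped by B -> flip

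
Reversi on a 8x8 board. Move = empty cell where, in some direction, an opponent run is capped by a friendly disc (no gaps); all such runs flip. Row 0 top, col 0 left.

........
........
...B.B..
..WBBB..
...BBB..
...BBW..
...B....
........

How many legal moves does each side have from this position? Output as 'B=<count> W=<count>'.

-- B to move --
(2,1): flips 1 -> legal
(2,2): no bracket -> illegal
(3,1): flips 1 -> legal
(4,1): flips 1 -> legal
(4,2): no bracket -> illegal
(4,6): no bracket -> illegal
(5,6): flips 1 -> legal
(6,4): no bracket -> illegal
(6,5): flips 1 -> legal
(6,6): flips 1 -> legal
B mobility = 6
-- W to move --
(1,2): no bracket -> illegal
(1,3): no bracket -> illegal
(1,4): flips 1 -> legal
(1,5): flips 3 -> legal
(1,6): no bracket -> illegal
(2,2): flips 2 -> legal
(2,4): no bracket -> illegal
(2,6): no bracket -> illegal
(3,6): flips 3 -> legal
(4,2): no bracket -> illegal
(4,6): no bracket -> illegal
(5,2): flips 2 -> legal
(5,6): no bracket -> illegal
(6,2): no bracket -> illegal
(6,4): no bracket -> illegal
(6,5): flips 2 -> legal
(7,2): no bracket -> illegal
(7,3): no bracket -> illegal
(7,4): no bracket -> illegal
W mobility = 6

Answer: B=6 W=6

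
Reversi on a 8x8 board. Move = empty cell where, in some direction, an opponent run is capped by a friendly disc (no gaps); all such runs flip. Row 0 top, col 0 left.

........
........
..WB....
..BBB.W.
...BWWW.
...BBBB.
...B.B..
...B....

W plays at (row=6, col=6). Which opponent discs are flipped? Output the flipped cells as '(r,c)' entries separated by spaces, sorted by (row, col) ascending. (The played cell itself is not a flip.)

Answer: (5,5) (5,6)

Derivation:
Dir NW: opp run (5,5) capped by W -> flip
Dir N: opp run (5,6) capped by W -> flip
Dir NE: first cell '.' (not opp) -> no flip
Dir W: opp run (6,5), next='.' -> no flip
Dir E: first cell '.' (not opp) -> no flip
Dir SW: first cell '.' (not opp) -> no flip
Dir S: first cell '.' (not opp) -> no flip
Dir SE: first cell '.' (not opp) -> no flip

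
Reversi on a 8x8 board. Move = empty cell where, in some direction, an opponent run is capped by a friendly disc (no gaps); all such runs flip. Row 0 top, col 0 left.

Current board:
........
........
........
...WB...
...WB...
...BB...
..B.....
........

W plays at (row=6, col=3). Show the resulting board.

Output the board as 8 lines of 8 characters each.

Answer: ........
........
........
...WB...
...WB...
...WB...
..BW....
........

Derivation:
Place W at (6,3); scan 8 dirs for brackets.
Dir NW: first cell '.' (not opp) -> no flip
Dir N: opp run (5,3) capped by W -> flip
Dir NE: opp run (5,4), next='.' -> no flip
Dir W: opp run (6,2), next='.' -> no flip
Dir E: first cell '.' (not opp) -> no flip
Dir SW: first cell '.' (not opp) -> no flip
Dir S: first cell '.' (not opp) -> no flip
Dir SE: first cell '.' (not opp) -> no flip
All flips: (5,3)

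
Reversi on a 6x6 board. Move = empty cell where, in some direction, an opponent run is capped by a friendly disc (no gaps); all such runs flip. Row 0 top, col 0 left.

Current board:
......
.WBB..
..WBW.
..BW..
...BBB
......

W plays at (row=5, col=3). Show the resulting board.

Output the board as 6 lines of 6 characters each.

Place W at (5,3); scan 8 dirs for brackets.
Dir NW: first cell '.' (not opp) -> no flip
Dir N: opp run (4,3) capped by W -> flip
Dir NE: opp run (4,4), next='.' -> no flip
Dir W: first cell '.' (not opp) -> no flip
Dir E: first cell '.' (not opp) -> no flip
Dir SW: edge -> no flip
Dir S: edge -> no flip
Dir SE: edge -> no flip
All flips: (4,3)

Answer: ......
.WBB..
..WBW.
..BW..
...WBB
...W..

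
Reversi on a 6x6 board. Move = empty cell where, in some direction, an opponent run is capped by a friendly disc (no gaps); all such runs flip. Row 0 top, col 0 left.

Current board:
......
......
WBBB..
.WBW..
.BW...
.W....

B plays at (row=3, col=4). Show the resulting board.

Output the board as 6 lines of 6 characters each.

Place B at (3,4); scan 8 dirs for brackets.
Dir NW: first cell 'B' (not opp) -> no flip
Dir N: first cell '.' (not opp) -> no flip
Dir NE: first cell '.' (not opp) -> no flip
Dir W: opp run (3,3) capped by B -> flip
Dir E: first cell '.' (not opp) -> no flip
Dir SW: first cell '.' (not opp) -> no flip
Dir S: first cell '.' (not opp) -> no flip
Dir SE: first cell '.' (not opp) -> no flip
All flips: (3,3)

Answer: ......
......
WBBB..
.WBBB.
.BW...
.W....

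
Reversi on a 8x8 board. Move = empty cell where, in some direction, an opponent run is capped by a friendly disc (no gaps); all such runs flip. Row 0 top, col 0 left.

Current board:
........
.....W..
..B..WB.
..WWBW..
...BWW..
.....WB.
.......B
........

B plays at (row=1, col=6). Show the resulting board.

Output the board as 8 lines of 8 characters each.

Place B at (1,6); scan 8 dirs for brackets.
Dir NW: first cell '.' (not opp) -> no flip
Dir N: first cell '.' (not opp) -> no flip
Dir NE: first cell '.' (not opp) -> no flip
Dir W: opp run (1,5), next='.' -> no flip
Dir E: first cell '.' (not opp) -> no flip
Dir SW: opp run (2,5) capped by B -> flip
Dir S: first cell 'B' (not opp) -> no flip
Dir SE: first cell '.' (not opp) -> no flip
All flips: (2,5)

Answer: ........
.....WB.
..B..BB.
..WWBW..
...BWW..
.....WB.
.......B
........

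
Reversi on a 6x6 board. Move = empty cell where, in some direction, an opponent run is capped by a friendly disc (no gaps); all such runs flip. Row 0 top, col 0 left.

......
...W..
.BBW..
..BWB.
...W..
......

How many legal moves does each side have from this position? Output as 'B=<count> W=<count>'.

Answer: B=7 W=8

Derivation:
-- B to move --
(0,2): no bracket -> illegal
(0,3): no bracket -> illegal
(0,4): flips 1 -> legal
(1,2): flips 1 -> legal
(1,4): flips 1 -> legal
(2,4): flips 1 -> legal
(4,2): no bracket -> illegal
(4,4): flips 1 -> legal
(5,2): flips 1 -> legal
(5,3): no bracket -> illegal
(5,4): flips 1 -> legal
B mobility = 7
-- W to move --
(1,0): flips 2 -> legal
(1,1): flips 1 -> legal
(1,2): no bracket -> illegal
(2,0): flips 2 -> legal
(2,4): no bracket -> illegal
(2,5): flips 1 -> legal
(3,0): no bracket -> illegal
(3,1): flips 2 -> legal
(3,5): flips 1 -> legal
(4,1): flips 1 -> legal
(4,2): no bracket -> illegal
(4,4): no bracket -> illegal
(4,5): flips 1 -> legal
W mobility = 8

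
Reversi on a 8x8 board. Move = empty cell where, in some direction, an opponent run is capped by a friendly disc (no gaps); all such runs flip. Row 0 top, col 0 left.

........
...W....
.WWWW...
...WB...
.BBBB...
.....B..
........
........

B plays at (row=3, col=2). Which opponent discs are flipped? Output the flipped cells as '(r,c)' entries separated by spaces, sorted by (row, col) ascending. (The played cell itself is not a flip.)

Answer: (3,3)

Derivation:
Dir NW: opp run (2,1), next='.' -> no flip
Dir N: opp run (2,2), next='.' -> no flip
Dir NE: opp run (2,3), next='.' -> no flip
Dir W: first cell '.' (not opp) -> no flip
Dir E: opp run (3,3) capped by B -> flip
Dir SW: first cell 'B' (not opp) -> no flip
Dir S: first cell 'B' (not opp) -> no flip
Dir SE: first cell 'B' (not opp) -> no flip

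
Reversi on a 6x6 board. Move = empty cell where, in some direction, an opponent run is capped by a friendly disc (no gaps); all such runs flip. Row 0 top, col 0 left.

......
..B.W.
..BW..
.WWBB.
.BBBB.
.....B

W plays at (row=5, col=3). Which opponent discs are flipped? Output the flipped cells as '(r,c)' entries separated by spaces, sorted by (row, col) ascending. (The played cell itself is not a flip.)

Dir NW: opp run (4,2) capped by W -> flip
Dir N: opp run (4,3) (3,3) capped by W -> flip
Dir NE: opp run (4,4), next='.' -> no flip
Dir W: first cell '.' (not opp) -> no flip
Dir E: first cell '.' (not opp) -> no flip
Dir SW: edge -> no flip
Dir S: edge -> no flip
Dir SE: edge -> no flip

Answer: (3,3) (4,2) (4,3)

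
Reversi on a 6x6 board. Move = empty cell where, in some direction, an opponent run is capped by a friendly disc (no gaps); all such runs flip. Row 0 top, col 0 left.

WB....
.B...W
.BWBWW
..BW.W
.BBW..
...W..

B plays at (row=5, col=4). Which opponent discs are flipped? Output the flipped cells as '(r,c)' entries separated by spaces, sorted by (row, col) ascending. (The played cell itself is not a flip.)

Answer: (4,3)

Derivation:
Dir NW: opp run (4,3) capped by B -> flip
Dir N: first cell '.' (not opp) -> no flip
Dir NE: first cell '.' (not opp) -> no flip
Dir W: opp run (5,3), next='.' -> no flip
Dir E: first cell '.' (not opp) -> no flip
Dir SW: edge -> no flip
Dir S: edge -> no flip
Dir SE: edge -> no flip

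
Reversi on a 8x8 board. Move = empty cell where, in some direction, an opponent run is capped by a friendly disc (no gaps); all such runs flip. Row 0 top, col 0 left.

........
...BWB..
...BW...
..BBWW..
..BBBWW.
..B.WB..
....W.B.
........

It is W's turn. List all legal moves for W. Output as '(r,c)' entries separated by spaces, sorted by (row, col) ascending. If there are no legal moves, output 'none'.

Answer: (0,2) (0,6) (1,2) (1,6) (2,1) (2,2) (3,1) (4,1) (5,1) (5,3) (5,6) (6,1) (6,5)

Derivation:
(0,2): flips 1 -> legal
(0,3): no bracket -> illegal
(0,4): no bracket -> illegal
(0,5): no bracket -> illegal
(0,6): flips 1 -> legal
(1,2): flips 2 -> legal
(1,6): flips 1 -> legal
(2,1): flips 2 -> legal
(2,2): flips 1 -> legal
(2,5): no bracket -> illegal
(2,6): no bracket -> illegal
(3,1): flips 2 -> legal
(4,1): flips 5 -> legal
(5,1): flips 2 -> legal
(5,3): flips 1 -> legal
(5,6): flips 1 -> legal
(5,7): no bracket -> illegal
(6,1): flips 2 -> legal
(6,2): no bracket -> illegal
(6,3): no bracket -> illegal
(6,5): flips 1 -> legal
(6,7): no bracket -> illegal
(7,5): no bracket -> illegal
(7,6): no bracket -> illegal
(7,7): no bracket -> illegal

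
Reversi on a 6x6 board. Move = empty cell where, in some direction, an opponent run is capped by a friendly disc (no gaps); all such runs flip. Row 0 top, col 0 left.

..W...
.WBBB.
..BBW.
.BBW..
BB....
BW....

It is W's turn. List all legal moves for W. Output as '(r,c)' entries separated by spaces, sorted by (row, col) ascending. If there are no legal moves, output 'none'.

Answer: (0,3) (0,4) (1,5) (2,1) (3,0) (4,2)

Derivation:
(0,1): no bracket -> illegal
(0,3): flips 2 -> legal
(0,4): flips 1 -> legal
(0,5): no bracket -> illegal
(1,5): flips 3 -> legal
(2,0): no bracket -> illegal
(2,1): flips 4 -> legal
(2,5): no bracket -> illegal
(3,0): flips 2 -> legal
(3,4): no bracket -> illegal
(4,2): flips 3 -> legal
(4,3): no bracket -> illegal
(5,2): no bracket -> illegal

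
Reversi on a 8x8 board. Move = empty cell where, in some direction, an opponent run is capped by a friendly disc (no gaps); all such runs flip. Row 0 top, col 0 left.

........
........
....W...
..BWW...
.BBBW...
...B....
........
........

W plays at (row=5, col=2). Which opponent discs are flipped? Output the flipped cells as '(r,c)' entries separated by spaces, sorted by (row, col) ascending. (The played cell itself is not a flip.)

Dir NW: opp run (4,1), next='.' -> no flip
Dir N: opp run (4,2) (3,2), next='.' -> no flip
Dir NE: opp run (4,3) capped by W -> flip
Dir W: first cell '.' (not opp) -> no flip
Dir E: opp run (5,3), next='.' -> no flip
Dir SW: first cell '.' (not opp) -> no flip
Dir S: first cell '.' (not opp) -> no flip
Dir SE: first cell '.' (not opp) -> no flip

Answer: (4,3)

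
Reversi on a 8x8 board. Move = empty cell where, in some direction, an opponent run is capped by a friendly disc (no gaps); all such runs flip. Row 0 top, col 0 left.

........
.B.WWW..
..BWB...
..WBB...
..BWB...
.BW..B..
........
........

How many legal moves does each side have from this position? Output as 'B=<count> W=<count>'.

Answer: B=9 W=10

Derivation:
-- B to move --
(0,2): flips 1 -> legal
(0,3): flips 2 -> legal
(0,4): flips 2 -> legal
(0,5): no bracket -> illegal
(0,6): flips 1 -> legal
(1,2): flips 1 -> legal
(1,6): no bracket -> illegal
(2,1): no bracket -> illegal
(2,5): no bracket -> illegal
(2,6): no bracket -> illegal
(3,1): flips 1 -> legal
(4,1): no bracket -> illegal
(5,3): flips 2 -> legal
(5,4): no bracket -> illegal
(6,1): flips 2 -> legal
(6,2): flips 1 -> legal
(6,3): no bracket -> illegal
B mobility = 9
-- W to move --
(0,0): no bracket -> illegal
(0,1): no bracket -> illegal
(0,2): no bracket -> illegal
(1,0): no bracket -> illegal
(1,2): flips 1 -> legal
(2,0): no bracket -> illegal
(2,1): flips 1 -> legal
(2,5): flips 2 -> legal
(3,1): flips 1 -> legal
(3,5): flips 3 -> legal
(4,0): no bracket -> illegal
(4,1): flips 1 -> legal
(4,5): flips 2 -> legal
(4,6): no bracket -> illegal
(5,0): flips 1 -> legal
(5,3): no bracket -> illegal
(5,4): flips 3 -> legal
(5,6): no bracket -> illegal
(6,0): flips 4 -> legal
(6,1): no bracket -> illegal
(6,2): no bracket -> illegal
(6,4): no bracket -> illegal
(6,5): no bracket -> illegal
(6,6): no bracket -> illegal
W mobility = 10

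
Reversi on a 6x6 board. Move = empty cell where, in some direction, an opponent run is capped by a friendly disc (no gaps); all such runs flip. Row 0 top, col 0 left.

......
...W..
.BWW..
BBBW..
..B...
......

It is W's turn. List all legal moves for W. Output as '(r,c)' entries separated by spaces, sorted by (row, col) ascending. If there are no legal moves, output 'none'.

(1,0): no bracket -> illegal
(1,1): no bracket -> illegal
(1,2): no bracket -> illegal
(2,0): flips 1 -> legal
(4,0): flips 1 -> legal
(4,1): flips 1 -> legal
(4,3): no bracket -> illegal
(5,1): flips 1 -> legal
(5,2): flips 2 -> legal
(5,3): no bracket -> illegal

Answer: (2,0) (4,0) (4,1) (5,1) (5,2)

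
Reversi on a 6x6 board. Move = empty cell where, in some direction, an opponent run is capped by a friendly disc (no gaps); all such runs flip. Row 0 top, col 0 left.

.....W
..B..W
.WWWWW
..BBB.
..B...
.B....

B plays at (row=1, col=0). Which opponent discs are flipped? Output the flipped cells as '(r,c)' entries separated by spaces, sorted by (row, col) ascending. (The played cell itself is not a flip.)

Answer: (2,1)

Derivation:
Dir NW: edge -> no flip
Dir N: first cell '.' (not opp) -> no flip
Dir NE: first cell '.' (not opp) -> no flip
Dir W: edge -> no flip
Dir E: first cell '.' (not opp) -> no flip
Dir SW: edge -> no flip
Dir S: first cell '.' (not opp) -> no flip
Dir SE: opp run (2,1) capped by B -> flip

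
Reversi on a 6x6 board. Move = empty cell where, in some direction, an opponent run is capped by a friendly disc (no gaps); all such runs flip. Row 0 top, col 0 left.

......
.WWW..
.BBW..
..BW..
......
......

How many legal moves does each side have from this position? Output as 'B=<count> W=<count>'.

-- B to move --
(0,0): flips 1 -> legal
(0,1): flips 1 -> legal
(0,2): flips 1 -> legal
(0,3): flips 1 -> legal
(0,4): flips 1 -> legal
(1,0): no bracket -> illegal
(1,4): flips 1 -> legal
(2,0): no bracket -> illegal
(2,4): flips 1 -> legal
(3,4): flips 1 -> legal
(4,2): no bracket -> illegal
(4,3): no bracket -> illegal
(4,4): flips 1 -> legal
B mobility = 9
-- W to move --
(1,0): no bracket -> illegal
(2,0): flips 2 -> legal
(3,0): flips 1 -> legal
(3,1): flips 3 -> legal
(4,1): flips 1 -> legal
(4,2): flips 2 -> legal
(4,3): no bracket -> illegal
W mobility = 5

Answer: B=9 W=5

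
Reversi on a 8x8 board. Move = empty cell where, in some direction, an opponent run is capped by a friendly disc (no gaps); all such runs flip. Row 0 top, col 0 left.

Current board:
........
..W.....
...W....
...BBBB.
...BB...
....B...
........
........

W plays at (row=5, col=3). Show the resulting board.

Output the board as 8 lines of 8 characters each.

Place W at (5,3); scan 8 dirs for brackets.
Dir NW: first cell '.' (not opp) -> no flip
Dir N: opp run (4,3) (3,3) capped by W -> flip
Dir NE: opp run (4,4) (3,5), next='.' -> no flip
Dir W: first cell '.' (not opp) -> no flip
Dir E: opp run (5,4), next='.' -> no flip
Dir SW: first cell '.' (not opp) -> no flip
Dir S: first cell '.' (not opp) -> no flip
Dir SE: first cell '.' (not opp) -> no flip
All flips: (3,3) (4,3)

Answer: ........
..W.....
...W....
...WBBB.
...WB...
...WB...
........
........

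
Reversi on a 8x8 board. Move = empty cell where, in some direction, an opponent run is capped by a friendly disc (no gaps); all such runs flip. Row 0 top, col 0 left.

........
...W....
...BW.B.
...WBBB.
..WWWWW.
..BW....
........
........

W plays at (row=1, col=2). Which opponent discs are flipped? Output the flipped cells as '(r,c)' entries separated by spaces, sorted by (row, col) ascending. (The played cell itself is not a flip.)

Answer: (2,3) (3,4)

Derivation:
Dir NW: first cell '.' (not opp) -> no flip
Dir N: first cell '.' (not opp) -> no flip
Dir NE: first cell '.' (not opp) -> no flip
Dir W: first cell '.' (not opp) -> no flip
Dir E: first cell 'W' (not opp) -> no flip
Dir SW: first cell '.' (not opp) -> no flip
Dir S: first cell '.' (not opp) -> no flip
Dir SE: opp run (2,3) (3,4) capped by W -> flip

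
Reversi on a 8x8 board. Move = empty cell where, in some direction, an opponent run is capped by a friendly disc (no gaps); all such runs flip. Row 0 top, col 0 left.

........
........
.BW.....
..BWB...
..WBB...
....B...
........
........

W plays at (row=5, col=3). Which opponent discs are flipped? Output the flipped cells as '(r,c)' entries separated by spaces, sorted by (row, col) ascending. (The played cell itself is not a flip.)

Dir NW: first cell 'W' (not opp) -> no flip
Dir N: opp run (4,3) capped by W -> flip
Dir NE: opp run (4,4), next='.' -> no flip
Dir W: first cell '.' (not opp) -> no flip
Dir E: opp run (5,4), next='.' -> no flip
Dir SW: first cell '.' (not opp) -> no flip
Dir S: first cell '.' (not opp) -> no flip
Dir SE: first cell '.' (not opp) -> no flip

Answer: (4,3)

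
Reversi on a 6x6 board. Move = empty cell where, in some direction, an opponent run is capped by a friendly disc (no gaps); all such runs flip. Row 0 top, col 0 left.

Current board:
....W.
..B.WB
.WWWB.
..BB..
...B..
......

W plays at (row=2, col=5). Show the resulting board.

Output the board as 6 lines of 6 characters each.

Place W at (2,5); scan 8 dirs for brackets.
Dir NW: first cell 'W' (not opp) -> no flip
Dir N: opp run (1,5), next='.' -> no flip
Dir NE: edge -> no flip
Dir W: opp run (2,4) capped by W -> flip
Dir E: edge -> no flip
Dir SW: first cell '.' (not opp) -> no flip
Dir S: first cell '.' (not opp) -> no flip
Dir SE: edge -> no flip
All flips: (2,4)

Answer: ....W.
..B.WB
.WWWWW
..BB..
...B..
......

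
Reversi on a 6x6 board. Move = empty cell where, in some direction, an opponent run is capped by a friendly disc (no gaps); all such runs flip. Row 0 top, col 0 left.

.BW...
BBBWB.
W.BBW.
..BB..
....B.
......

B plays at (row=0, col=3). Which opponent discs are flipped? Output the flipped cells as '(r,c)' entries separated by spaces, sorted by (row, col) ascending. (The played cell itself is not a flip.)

Answer: (0,2) (1,3)

Derivation:
Dir NW: edge -> no flip
Dir N: edge -> no flip
Dir NE: edge -> no flip
Dir W: opp run (0,2) capped by B -> flip
Dir E: first cell '.' (not opp) -> no flip
Dir SW: first cell 'B' (not opp) -> no flip
Dir S: opp run (1,3) capped by B -> flip
Dir SE: first cell 'B' (not opp) -> no flip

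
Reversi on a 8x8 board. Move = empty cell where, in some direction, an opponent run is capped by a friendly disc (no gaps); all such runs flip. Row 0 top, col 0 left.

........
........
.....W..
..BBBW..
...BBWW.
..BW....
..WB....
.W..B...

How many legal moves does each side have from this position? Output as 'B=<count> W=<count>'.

-- B to move --
(1,4): no bracket -> illegal
(1,5): no bracket -> illegal
(1,6): flips 1 -> legal
(2,4): no bracket -> illegal
(2,6): flips 1 -> legal
(3,6): flips 1 -> legal
(3,7): no bracket -> illegal
(4,2): no bracket -> illegal
(4,7): flips 2 -> legal
(5,1): no bracket -> illegal
(5,4): flips 1 -> legal
(5,5): no bracket -> illegal
(5,6): flips 1 -> legal
(5,7): no bracket -> illegal
(6,0): no bracket -> illegal
(6,1): flips 1 -> legal
(6,4): no bracket -> illegal
(7,0): no bracket -> illegal
(7,2): flips 1 -> legal
(7,3): no bracket -> illegal
B mobility = 8
-- W to move --
(2,1): no bracket -> illegal
(2,2): no bracket -> illegal
(2,3): flips 3 -> legal
(2,4): no bracket -> illegal
(3,1): flips 3 -> legal
(4,1): no bracket -> illegal
(4,2): flips 3 -> legal
(5,1): flips 1 -> legal
(5,4): no bracket -> illegal
(5,5): no bracket -> illegal
(6,1): flips 3 -> legal
(6,4): flips 1 -> legal
(6,5): no bracket -> illegal
(7,2): no bracket -> illegal
(7,3): flips 1 -> legal
(7,5): no bracket -> illegal
W mobility = 7

Answer: B=8 W=7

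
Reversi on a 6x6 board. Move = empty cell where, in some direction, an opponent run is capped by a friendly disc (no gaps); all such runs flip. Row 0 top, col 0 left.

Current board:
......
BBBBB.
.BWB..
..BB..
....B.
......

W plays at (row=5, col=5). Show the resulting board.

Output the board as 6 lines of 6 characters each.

Place W at (5,5); scan 8 dirs for brackets.
Dir NW: opp run (4,4) (3,3) capped by W -> flip
Dir N: first cell '.' (not opp) -> no flip
Dir NE: edge -> no flip
Dir W: first cell '.' (not opp) -> no flip
Dir E: edge -> no flip
Dir SW: edge -> no flip
Dir S: edge -> no flip
Dir SE: edge -> no flip
All flips: (3,3) (4,4)

Answer: ......
BBBBB.
.BWB..
..BW..
....W.
.....W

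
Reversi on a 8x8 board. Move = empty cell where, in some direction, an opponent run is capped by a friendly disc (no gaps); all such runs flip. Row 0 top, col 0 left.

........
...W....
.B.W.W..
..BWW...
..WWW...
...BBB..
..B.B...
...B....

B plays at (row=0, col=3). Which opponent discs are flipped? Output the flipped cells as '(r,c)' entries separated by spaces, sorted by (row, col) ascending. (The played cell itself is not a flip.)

Answer: (1,3) (2,3) (3,3) (4,3)

Derivation:
Dir NW: edge -> no flip
Dir N: edge -> no flip
Dir NE: edge -> no flip
Dir W: first cell '.' (not opp) -> no flip
Dir E: first cell '.' (not opp) -> no flip
Dir SW: first cell '.' (not opp) -> no flip
Dir S: opp run (1,3) (2,3) (3,3) (4,3) capped by B -> flip
Dir SE: first cell '.' (not opp) -> no flip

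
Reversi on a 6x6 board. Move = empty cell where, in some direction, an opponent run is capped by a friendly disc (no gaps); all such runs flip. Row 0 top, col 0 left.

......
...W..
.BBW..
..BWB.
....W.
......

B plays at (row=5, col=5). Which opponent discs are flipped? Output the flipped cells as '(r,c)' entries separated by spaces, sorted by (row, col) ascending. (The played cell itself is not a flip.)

Answer: (3,3) (4,4)

Derivation:
Dir NW: opp run (4,4) (3,3) capped by B -> flip
Dir N: first cell '.' (not opp) -> no flip
Dir NE: edge -> no flip
Dir W: first cell '.' (not opp) -> no flip
Dir E: edge -> no flip
Dir SW: edge -> no flip
Dir S: edge -> no flip
Dir SE: edge -> no flip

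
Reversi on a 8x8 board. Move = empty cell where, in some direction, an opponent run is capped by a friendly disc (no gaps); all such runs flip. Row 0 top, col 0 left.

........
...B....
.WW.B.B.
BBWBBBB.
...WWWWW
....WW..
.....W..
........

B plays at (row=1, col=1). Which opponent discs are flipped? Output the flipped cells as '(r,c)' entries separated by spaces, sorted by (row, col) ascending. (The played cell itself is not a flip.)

Answer: (2,1) (2,2)

Derivation:
Dir NW: first cell '.' (not opp) -> no flip
Dir N: first cell '.' (not opp) -> no flip
Dir NE: first cell '.' (not opp) -> no flip
Dir W: first cell '.' (not opp) -> no flip
Dir E: first cell '.' (not opp) -> no flip
Dir SW: first cell '.' (not opp) -> no flip
Dir S: opp run (2,1) capped by B -> flip
Dir SE: opp run (2,2) capped by B -> flip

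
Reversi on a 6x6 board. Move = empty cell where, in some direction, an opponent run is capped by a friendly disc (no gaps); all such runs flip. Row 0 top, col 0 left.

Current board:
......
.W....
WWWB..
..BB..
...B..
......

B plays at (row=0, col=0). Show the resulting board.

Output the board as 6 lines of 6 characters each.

Place B at (0,0); scan 8 dirs for brackets.
Dir NW: edge -> no flip
Dir N: edge -> no flip
Dir NE: edge -> no flip
Dir W: edge -> no flip
Dir E: first cell '.' (not opp) -> no flip
Dir SW: edge -> no flip
Dir S: first cell '.' (not opp) -> no flip
Dir SE: opp run (1,1) (2,2) capped by B -> flip
All flips: (1,1) (2,2)

Answer: B.....
.B....
WWBB..
..BB..
...B..
......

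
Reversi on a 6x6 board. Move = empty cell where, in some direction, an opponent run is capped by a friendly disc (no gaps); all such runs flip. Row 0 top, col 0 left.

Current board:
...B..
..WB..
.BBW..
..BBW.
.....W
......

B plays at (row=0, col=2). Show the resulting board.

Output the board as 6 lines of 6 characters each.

Answer: ..BB..
..BB..
.BBW..
..BBW.
.....W
......

Derivation:
Place B at (0,2); scan 8 dirs for brackets.
Dir NW: edge -> no flip
Dir N: edge -> no flip
Dir NE: edge -> no flip
Dir W: first cell '.' (not opp) -> no flip
Dir E: first cell 'B' (not opp) -> no flip
Dir SW: first cell '.' (not opp) -> no flip
Dir S: opp run (1,2) capped by B -> flip
Dir SE: first cell 'B' (not opp) -> no flip
All flips: (1,2)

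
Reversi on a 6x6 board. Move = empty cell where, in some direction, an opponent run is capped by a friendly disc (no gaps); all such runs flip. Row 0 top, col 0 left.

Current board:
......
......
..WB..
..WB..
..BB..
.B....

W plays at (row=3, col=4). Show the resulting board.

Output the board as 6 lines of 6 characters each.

Answer: ......
......
..WB..
..WWW.
..BB..
.B....

Derivation:
Place W at (3,4); scan 8 dirs for brackets.
Dir NW: opp run (2,3), next='.' -> no flip
Dir N: first cell '.' (not opp) -> no flip
Dir NE: first cell '.' (not opp) -> no flip
Dir W: opp run (3,3) capped by W -> flip
Dir E: first cell '.' (not opp) -> no flip
Dir SW: opp run (4,3), next='.' -> no flip
Dir S: first cell '.' (not opp) -> no flip
Dir SE: first cell '.' (not opp) -> no flip
All flips: (3,3)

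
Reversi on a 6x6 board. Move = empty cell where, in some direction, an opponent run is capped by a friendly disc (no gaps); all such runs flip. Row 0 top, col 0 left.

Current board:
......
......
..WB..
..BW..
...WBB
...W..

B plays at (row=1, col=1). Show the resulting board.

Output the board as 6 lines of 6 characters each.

Answer: ......
.B....
..BB..
..BB..
...WBB
...W..

Derivation:
Place B at (1,1); scan 8 dirs for brackets.
Dir NW: first cell '.' (not opp) -> no flip
Dir N: first cell '.' (not opp) -> no flip
Dir NE: first cell '.' (not opp) -> no flip
Dir W: first cell '.' (not opp) -> no flip
Dir E: first cell '.' (not opp) -> no flip
Dir SW: first cell '.' (not opp) -> no flip
Dir S: first cell '.' (not opp) -> no flip
Dir SE: opp run (2,2) (3,3) capped by B -> flip
All flips: (2,2) (3,3)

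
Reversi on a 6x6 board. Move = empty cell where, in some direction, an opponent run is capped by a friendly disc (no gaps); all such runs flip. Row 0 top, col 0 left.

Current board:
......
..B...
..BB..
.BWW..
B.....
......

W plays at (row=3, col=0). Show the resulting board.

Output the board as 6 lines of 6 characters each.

Place W at (3,0); scan 8 dirs for brackets.
Dir NW: edge -> no flip
Dir N: first cell '.' (not opp) -> no flip
Dir NE: first cell '.' (not opp) -> no flip
Dir W: edge -> no flip
Dir E: opp run (3,1) capped by W -> flip
Dir SW: edge -> no flip
Dir S: opp run (4,0), next='.' -> no flip
Dir SE: first cell '.' (not opp) -> no flip
All flips: (3,1)

Answer: ......
..B...
..BB..
WWWW..
B.....
......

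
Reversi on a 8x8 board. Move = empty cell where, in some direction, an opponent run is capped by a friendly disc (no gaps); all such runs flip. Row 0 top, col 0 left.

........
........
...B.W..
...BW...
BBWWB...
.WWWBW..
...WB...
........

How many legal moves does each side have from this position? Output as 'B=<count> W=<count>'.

-- B to move --
(1,4): no bracket -> illegal
(1,5): no bracket -> illegal
(1,6): no bracket -> illegal
(2,4): flips 1 -> legal
(2,6): no bracket -> illegal
(3,1): flips 2 -> legal
(3,2): flips 1 -> legal
(3,5): flips 1 -> legal
(3,6): no bracket -> illegal
(4,5): flips 1 -> legal
(4,6): flips 1 -> legal
(5,0): flips 3 -> legal
(5,6): flips 1 -> legal
(6,0): flips 2 -> legal
(6,1): flips 1 -> legal
(6,2): flips 3 -> legal
(6,5): no bracket -> illegal
(6,6): flips 1 -> legal
(7,2): flips 1 -> legal
(7,3): flips 3 -> legal
(7,4): flips 2 -> legal
B mobility = 15
-- W to move --
(1,2): flips 1 -> legal
(1,3): flips 2 -> legal
(1,4): no bracket -> illegal
(2,2): flips 2 -> legal
(2,4): flips 1 -> legal
(3,0): flips 1 -> legal
(3,1): flips 1 -> legal
(3,2): flips 1 -> legal
(3,5): flips 1 -> legal
(4,5): flips 2 -> legal
(5,0): no bracket -> illegal
(6,5): flips 2 -> legal
(7,3): flips 1 -> legal
(7,4): flips 3 -> legal
(7,5): flips 1 -> legal
W mobility = 13

Answer: B=15 W=13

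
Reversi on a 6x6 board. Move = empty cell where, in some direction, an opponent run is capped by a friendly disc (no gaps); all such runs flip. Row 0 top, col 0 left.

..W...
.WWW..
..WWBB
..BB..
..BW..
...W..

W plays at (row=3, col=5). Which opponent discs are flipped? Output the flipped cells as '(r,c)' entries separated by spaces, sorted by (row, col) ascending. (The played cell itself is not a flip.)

Answer: (2,4)

Derivation:
Dir NW: opp run (2,4) capped by W -> flip
Dir N: opp run (2,5), next='.' -> no flip
Dir NE: edge -> no flip
Dir W: first cell '.' (not opp) -> no flip
Dir E: edge -> no flip
Dir SW: first cell '.' (not opp) -> no flip
Dir S: first cell '.' (not opp) -> no flip
Dir SE: edge -> no flip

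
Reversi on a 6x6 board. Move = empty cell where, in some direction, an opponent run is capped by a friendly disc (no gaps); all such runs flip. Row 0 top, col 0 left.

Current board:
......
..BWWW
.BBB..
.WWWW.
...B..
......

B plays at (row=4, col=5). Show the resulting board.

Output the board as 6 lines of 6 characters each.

Answer: ......
..BWWW
.BBB..
.WWWB.
...B.B
......

Derivation:
Place B at (4,5); scan 8 dirs for brackets.
Dir NW: opp run (3,4) capped by B -> flip
Dir N: first cell '.' (not opp) -> no flip
Dir NE: edge -> no flip
Dir W: first cell '.' (not opp) -> no flip
Dir E: edge -> no flip
Dir SW: first cell '.' (not opp) -> no flip
Dir S: first cell '.' (not opp) -> no flip
Dir SE: edge -> no flip
All flips: (3,4)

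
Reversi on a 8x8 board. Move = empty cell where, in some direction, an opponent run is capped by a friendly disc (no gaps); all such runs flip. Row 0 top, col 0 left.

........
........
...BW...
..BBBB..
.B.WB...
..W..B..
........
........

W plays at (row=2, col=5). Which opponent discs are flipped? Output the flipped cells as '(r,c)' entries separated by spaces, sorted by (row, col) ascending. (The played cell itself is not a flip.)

Dir NW: first cell '.' (not opp) -> no flip
Dir N: first cell '.' (not opp) -> no flip
Dir NE: first cell '.' (not opp) -> no flip
Dir W: first cell 'W' (not opp) -> no flip
Dir E: first cell '.' (not opp) -> no flip
Dir SW: opp run (3,4) capped by W -> flip
Dir S: opp run (3,5), next='.' -> no flip
Dir SE: first cell '.' (not opp) -> no flip

Answer: (3,4)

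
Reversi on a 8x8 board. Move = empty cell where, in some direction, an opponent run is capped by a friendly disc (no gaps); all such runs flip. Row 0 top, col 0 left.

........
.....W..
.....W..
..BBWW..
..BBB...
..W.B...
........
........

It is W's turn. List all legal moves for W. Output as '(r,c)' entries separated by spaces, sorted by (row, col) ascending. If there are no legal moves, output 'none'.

Answer: (2,2) (3,1) (5,3) (6,4)

Derivation:
(2,1): no bracket -> illegal
(2,2): flips 2 -> legal
(2,3): no bracket -> illegal
(2,4): no bracket -> illegal
(3,1): flips 2 -> legal
(4,1): no bracket -> illegal
(4,5): no bracket -> illegal
(5,1): no bracket -> illegal
(5,3): flips 1 -> legal
(5,5): no bracket -> illegal
(6,3): no bracket -> illegal
(6,4): flips 2 -> legal
(6,5): no bracket -> illegal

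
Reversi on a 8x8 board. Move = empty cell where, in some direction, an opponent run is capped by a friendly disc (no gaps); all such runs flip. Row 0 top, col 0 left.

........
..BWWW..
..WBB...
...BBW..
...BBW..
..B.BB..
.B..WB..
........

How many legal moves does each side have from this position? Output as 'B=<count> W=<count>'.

Answer: B=17 W=11

Derivation:
-- B to move --
(0,2): flips 1 -> legal
(0,3): flips 1 -> legal
(0,4): flips 1 -> legal
(0,5): flips 1 -> legal
(0,6): flips 1 -> legal
(1,1): flips 1 -> legal
(1,6): flips 3 -> legal
(2,1): flips 1 -> legal
(2,5): flips 2 -> legal
(2,6): flips 1 -> legal
(3,1): no bracket -> illegal
(3,2): flips 1 -> legal
(3,6): flips 2 -> legal
(4,6): flips 2 -> legal
(5,3): no bracket -> illegal
(5,6): flips 1 -> legal
(6,3): flips 1 -> legal
(7,3): flips 1 -> legal
(7,4): flips 1 -> legal
(7,5): no bracket -> illegal
B mobility = 17
-- W to move --
(0,1): flips 3 -> legal
(0,2): flips 1 -> legal
(0,3): no bracket -> illegal
(1,1): flips 1 -> legal
(2,1): no bracket -> illegal
(2,5): flips 2 -> legal
(3,2): flips 3 -> legal
(4,1): no bracket -> illegal
(4,2): flips 4 -> legal
(4,6): flips 1 -> legal
(5,0): no bracket -> illegal
(5,1): no bracket -> illegal
(5,3): flips 4 -> legal
(5,6): no bracket -> illegal
(6,0): no bracket -> illegal
(6,2): no bracket -> illegal
(6,3): flips 1 -> legal
(6,6): flips 4 -> legal
(7,0): no bracket -> illegal
(7,1): no bracket -> illegal
(7,2): no bracket -> illegal
(7,4): no bracket -> illegal
(7,5): flips 2 -> legal
(7,6): no bracket -> illegal
W mobility = 11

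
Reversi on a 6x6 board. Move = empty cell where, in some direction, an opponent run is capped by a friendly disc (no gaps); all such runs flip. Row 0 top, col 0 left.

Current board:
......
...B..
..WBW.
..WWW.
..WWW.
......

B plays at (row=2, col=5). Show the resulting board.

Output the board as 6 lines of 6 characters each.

Place B at (2,5); scan 8 dirs for brackets.
Dir NW: first cell '.' (not opp) -> no flip
Dir N: first cell '.' (not opp) -> no flip
Dir NE: edge -> no flip
Dir W: opp run (2,4) capped by B -> flip
Dir E: edge -> no flip
Dir SW: opp run (3,4) (4,3), next='.' -> no flip
Dir S: first cell '.' (not opp) -> no flip
Dir SE: edge -> no flip
All flips: (2,4)

Answer: ......
...B..
..WBBB
..WWW.
..WWW.
......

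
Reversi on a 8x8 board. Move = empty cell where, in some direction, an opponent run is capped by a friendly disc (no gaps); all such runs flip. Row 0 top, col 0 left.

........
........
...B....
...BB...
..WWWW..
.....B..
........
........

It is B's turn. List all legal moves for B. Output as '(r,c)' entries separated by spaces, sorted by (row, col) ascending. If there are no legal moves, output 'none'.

(3,1): no bracket -> illegal
(3,2): no bracket -> illegal
(3,5): flips 1 -> legal
(3,6): no bracket -> illegal
(4,1): no bracket -> illegal
(4,6): no bracket -> illegal
(5,1): flips 1 -> legal
(5,2): flips 1 -> legal
(5,3): flips 1 -> legal
(5,4): flips 1 -> legal
(5,6): flips 1 -> legal

Answer: (3,5) (5,1) (5,2) (5,3) (5,4) (5,6)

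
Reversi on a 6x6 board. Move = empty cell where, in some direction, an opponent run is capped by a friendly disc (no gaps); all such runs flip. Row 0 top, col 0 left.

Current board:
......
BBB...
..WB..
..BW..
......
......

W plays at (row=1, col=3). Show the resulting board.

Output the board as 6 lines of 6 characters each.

Place W at (1,3); scan 8 dirs for brackets.
Dir NW: first cell '.' (not opp) -> no flip
Dir N: first cell '.' (not opp) -> no flip
Dir NE: first cell '.' (not opp) -> no flip
Dir W: opp run (1,2) (1,1) (1,0), next=edge -> no flip
Dir E: first cell '.' (not opp) -> no flip
Dir SW: first cell 'W' (not opp) -> no flip
Dir S: opp run (2,3) capped by W -> flip
Dir SE: first cell '.' (not opp) -> no flip
All flips: (2,3)

Answer: ......
BBBW..
..WW..
..BW..
......
......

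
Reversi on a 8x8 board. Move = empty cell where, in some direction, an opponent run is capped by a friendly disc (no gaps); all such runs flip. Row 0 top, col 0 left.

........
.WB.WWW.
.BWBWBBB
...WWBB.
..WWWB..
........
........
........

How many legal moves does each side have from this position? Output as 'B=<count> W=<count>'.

Answer: B=12 W=12

Derivation:
-- B to move --
(0,0): no bracket -> illegal
(0,1): flips 1 -> legal
(0,2): no bracket -> illegal
(0,3): flips 1 -> legal
(0,4): flips 1 -> legal
(0,5): flips 3 -> legal
(0,6): flips 1 -> legal
(0,7): flips 1 -> legal
(1,0): flips 1 -> legal
(1,3): flips 1 -> legal
(1,7): no bracket -> illegal
(2,0): no bracket -> illegal
(3,1): no bracket -> illegal
(3,2): flips 3 -> legal
(4,1): flips 3 -> legal
(5,1): no bracket -> illegal
(5,2): flips 2 -> legal
(5,3): flips 3 -> legal
(5,4): no bracket -> illegal
(5,5): no bracket -> illegal
B mobility = 12
-- W to move --
(0,1): flips 2 -> legal
(0,2): flips 1 -> legal
(0,3): no bracket -> illegal
(1,0): no bracket -> illegal
(1,3): flips 2 -> legal
(1,7): flips 2 -> legal
(2,0): flips 1 -> legal
(3,0): no bracket -> illegal
(3,1): flips 1 -> legal
(3,2): flips 1 -> legal
(3,7): flips 3 -> legal
(4,6): flips 4 -> legal
(4,7): flips 2 -> legal
(5,4): no bracket -> illegal
(5,5): flips 3 -> legal
(5,6): flips 1 -> legal
W mobility = 12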